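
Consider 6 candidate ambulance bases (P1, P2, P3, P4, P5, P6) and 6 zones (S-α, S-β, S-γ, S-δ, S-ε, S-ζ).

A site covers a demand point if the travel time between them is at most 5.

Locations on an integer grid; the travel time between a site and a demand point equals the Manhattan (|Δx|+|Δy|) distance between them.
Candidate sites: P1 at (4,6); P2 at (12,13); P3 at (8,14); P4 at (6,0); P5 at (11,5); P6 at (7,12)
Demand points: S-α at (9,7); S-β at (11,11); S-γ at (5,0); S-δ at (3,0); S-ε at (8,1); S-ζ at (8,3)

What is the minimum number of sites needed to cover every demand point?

3

Coverage sets (demand points within 5 of each site):
  P1: {}
  P2: {S-β}
  P3: {}
  P4: {S-γ, S-δ, S-ε, S-ζ}
  P5: {S-α, S-ζ}
  P6: {S-β}
No 2 sites suffice: every size-2 union leaves at least one demand point uncovered.
But {P2, P4, P5} covers everything, so the minimum is 3.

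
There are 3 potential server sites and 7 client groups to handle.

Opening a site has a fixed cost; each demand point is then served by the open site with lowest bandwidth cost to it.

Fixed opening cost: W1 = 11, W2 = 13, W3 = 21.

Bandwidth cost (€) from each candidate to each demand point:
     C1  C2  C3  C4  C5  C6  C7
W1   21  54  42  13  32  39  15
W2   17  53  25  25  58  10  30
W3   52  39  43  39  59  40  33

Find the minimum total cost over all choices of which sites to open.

189

Open {W1, W2}: assign each demand point to its cheapest open site.
  C1→W2 17, C2→W2 53, C3→W2 25, C4→W1 13, C5→W1 32, C6→W2 10, C7→W1 15
  bandwidth cost 165, fixed 24 → total 189.
Compare {W1, W2, W3}: bandwidth cost 151 + fixed 45 = 196.
Compare {W1}: bandwidth cost 216 + fixed 11 = 227.
Compare {W2}: bandwidth cost 218 + fixed 13 = 231.
All other subsets cost ≥ 196. Minimum total cost: 189.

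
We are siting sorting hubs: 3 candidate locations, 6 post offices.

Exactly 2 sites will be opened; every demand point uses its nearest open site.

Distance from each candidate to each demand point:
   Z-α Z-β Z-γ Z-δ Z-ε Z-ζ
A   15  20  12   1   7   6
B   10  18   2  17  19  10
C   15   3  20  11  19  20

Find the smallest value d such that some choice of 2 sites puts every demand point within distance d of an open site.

15

Open {A, C}.
  Farthest demand point is Z-α at distance 15 (to A); all others are ≤ 15.
With {A, B} the worst case is 18.
With {B, C} the worst case is 19.
No size-2 selection achieves below 15.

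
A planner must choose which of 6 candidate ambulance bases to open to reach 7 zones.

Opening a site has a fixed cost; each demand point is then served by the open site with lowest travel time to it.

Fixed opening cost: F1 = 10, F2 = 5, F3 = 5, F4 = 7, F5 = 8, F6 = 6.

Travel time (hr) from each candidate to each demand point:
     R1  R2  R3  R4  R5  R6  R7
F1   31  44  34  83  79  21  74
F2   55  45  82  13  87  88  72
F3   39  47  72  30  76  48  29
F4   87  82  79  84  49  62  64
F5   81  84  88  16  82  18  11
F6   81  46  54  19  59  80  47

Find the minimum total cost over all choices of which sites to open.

228

Open {F1, F4, F5}: assign each demand point to its cheapest open site.
  R1→F1 31, R2→F1 44, R3→F1 34, R4→F5 16, R5→F4 49, R6→F5 18, R7→F5 11
  travel time 203, fixed 25 → total 228.
Compare {F1, F2, F4, F5}: travel time 200 + fixed 30 = 230.
Compare {F1, F3, F4, F5}: travel time 203 + fixed 30 = 233.
Compare {F1, F4, F5, F6}: travel time 203 + fixed 31 = 234.
All other subsets cost ≥ 230. Minimum total cost: 228.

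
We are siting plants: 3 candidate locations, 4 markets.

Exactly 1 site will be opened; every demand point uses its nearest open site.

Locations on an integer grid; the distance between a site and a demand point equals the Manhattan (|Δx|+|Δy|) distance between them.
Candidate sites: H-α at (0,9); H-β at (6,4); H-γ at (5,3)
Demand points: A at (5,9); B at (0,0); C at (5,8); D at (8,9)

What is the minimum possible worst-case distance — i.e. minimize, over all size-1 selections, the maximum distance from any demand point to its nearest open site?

Open {H-α}.
  Farthest demand point is B at distance 9 (to H-α); all others are ≤ 9.
With {H-γ} the worst case is 9.
With {H-β} the worst case is 10.
No size-1 selection achieves below 9.

9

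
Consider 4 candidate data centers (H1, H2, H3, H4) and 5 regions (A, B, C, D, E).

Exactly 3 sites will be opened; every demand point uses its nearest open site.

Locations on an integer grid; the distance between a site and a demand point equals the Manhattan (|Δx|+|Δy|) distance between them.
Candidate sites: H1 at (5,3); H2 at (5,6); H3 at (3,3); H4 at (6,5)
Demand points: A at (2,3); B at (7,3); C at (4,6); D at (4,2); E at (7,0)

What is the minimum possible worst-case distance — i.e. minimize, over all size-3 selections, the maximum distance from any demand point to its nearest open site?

5

Open {H1, H2, H3}.
  Farthest demand point is E at distance 5 (to H1); all others are ≤ 5.
With {H1, H2, H4} the worst case is 5.
With {H1, H3, H4} the worst case is 5.
No size-3 selection achieves below 5.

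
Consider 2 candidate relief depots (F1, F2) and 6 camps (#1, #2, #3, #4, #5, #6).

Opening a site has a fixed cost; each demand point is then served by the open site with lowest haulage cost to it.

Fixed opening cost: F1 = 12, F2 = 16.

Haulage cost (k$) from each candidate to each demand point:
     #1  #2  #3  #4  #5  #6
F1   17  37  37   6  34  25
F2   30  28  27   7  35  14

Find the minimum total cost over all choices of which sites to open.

Open {F1, F2}: assign each demand point to its cheapest open site.
  #1→F1 17, #2→F2 28, #3→F2 27, #4→F1 6, #5→F1 34, #6→F2 14
  haulage cost 126, fixed 28 → total 154.
Compare {F2}: haulage cost 141 + fixed 16 = 157.
Compare {F1}: haulage cost 156 + fixed 12 = 168.

154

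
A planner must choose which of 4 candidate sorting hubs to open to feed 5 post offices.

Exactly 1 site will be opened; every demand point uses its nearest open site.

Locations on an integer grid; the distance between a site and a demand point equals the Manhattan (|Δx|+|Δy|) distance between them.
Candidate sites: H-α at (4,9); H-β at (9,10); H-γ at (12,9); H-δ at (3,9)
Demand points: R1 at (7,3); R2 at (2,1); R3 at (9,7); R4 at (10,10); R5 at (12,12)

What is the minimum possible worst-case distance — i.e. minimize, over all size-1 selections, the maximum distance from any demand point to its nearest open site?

Open {H-α}.
  Farthest demand point is R5 at distance 11 (to H-α); all others are ≤ 11.
With {H-δ} the worst case is 12.
With {H-β} the worst case is 16.
No size-1 selection achieves below 11.

11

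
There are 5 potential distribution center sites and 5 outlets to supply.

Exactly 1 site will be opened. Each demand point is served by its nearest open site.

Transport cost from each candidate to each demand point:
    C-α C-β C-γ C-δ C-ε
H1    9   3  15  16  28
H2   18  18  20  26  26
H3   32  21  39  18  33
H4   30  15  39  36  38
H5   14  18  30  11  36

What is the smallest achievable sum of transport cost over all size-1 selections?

Open {H1}.
  C-α→H1 9, C-β→H1 3, C-γ→H1 15, C-δ→H1 16, C-ε→H1 28  ⇒ total 71.
Compare {H2}: total 108.
Compare {H5}: total 109.
No size-1 selection does better; minimum is 71.

71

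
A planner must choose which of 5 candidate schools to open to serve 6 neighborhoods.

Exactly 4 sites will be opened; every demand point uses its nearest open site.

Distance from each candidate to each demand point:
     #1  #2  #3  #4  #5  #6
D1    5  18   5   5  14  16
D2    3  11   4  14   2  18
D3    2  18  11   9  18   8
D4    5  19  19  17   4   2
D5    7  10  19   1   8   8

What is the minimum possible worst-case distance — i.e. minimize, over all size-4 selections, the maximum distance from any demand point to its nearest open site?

10

Open {D1, D2, D3, D5}.
  Farthest demand point is #2 at distance 10 (to D5); all others are ≤ 10.
With {D1, D2, D4, D5} the worst case is 10.
With {D1, D3, D4, D5} the worst case is 10.
No size-4 selection achieves below 10.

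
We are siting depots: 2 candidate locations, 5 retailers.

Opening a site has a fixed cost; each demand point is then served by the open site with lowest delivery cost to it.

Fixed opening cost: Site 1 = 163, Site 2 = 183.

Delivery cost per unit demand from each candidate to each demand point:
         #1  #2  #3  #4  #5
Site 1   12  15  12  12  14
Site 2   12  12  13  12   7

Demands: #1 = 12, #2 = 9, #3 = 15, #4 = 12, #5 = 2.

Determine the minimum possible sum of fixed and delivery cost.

788

Open {Site 2}: assign each demand point to its cheapest open site.
  #1→Site 2 12×12=144, #2→Site 2 9×12=108, #3→Site 2 15×13=195, #4→Site 2 12×12=144, #5→Site 2 2×7=14
  delivery cost 605, fixed 183 → total 788.
Compare {Site 1}: delivery cost 631 + fixed 163 = 794.
Compare {Site 1, Site 2}: delivery cost 590 + fixed 346 = 936.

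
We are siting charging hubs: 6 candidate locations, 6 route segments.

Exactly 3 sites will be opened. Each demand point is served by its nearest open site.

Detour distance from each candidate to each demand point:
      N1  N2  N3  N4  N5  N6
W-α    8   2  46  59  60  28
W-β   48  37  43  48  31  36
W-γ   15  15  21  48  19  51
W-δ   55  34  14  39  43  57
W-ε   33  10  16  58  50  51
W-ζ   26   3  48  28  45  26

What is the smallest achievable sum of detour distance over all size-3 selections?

104

Open {W-α, W-γ, W-ζ}.
  N1→W-α 8, N2→W-α 2, N3→W-γ 21, N4→W-ζ 28, N5→W-γ 19, N6→W-ζ 26  ⇒ total 104.
Compare {W-γ, W-δ, W-ζ}: total 105.
Compare {W-γ, W-ε, W-ζ}: total 107.
No size-3 selection does better; minimum is 104.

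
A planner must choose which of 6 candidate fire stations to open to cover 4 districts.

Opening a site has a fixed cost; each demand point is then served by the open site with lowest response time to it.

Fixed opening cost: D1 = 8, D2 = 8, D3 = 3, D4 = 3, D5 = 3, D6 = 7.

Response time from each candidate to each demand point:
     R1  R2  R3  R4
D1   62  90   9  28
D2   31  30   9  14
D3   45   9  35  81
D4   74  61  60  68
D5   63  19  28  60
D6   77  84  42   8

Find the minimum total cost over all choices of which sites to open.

74

Open {D2, D3}: assign each demand point to its cheapest open site.
  R1→D2 31, R2→D3 9, R3→D2 9, R4→D2 14
  response time 63, fixed 11 → total 74.
Compare {D2, D3, D6}: response time 57 + fixed 18 = 75.
Compare {D2, D3, D4}: response time 63 + fixed 14 = 77.
Compare {D2, D3, D5}: response time 63 + fixed 14 = 77.
All other subsets cost ≥ 75. Minimum total cost: 74.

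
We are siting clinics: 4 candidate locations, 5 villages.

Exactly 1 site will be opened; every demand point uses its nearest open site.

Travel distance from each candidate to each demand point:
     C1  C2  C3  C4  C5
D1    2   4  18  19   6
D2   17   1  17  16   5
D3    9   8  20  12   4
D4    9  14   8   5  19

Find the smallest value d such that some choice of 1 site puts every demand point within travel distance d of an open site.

Open {D2}.
  Farthest demand point is C1 at travel distance 17 (to D2); all others are ≤ 17.
With {D1} the worst case is 19.
With {D4} the worst case is 19.
No size-1 selection achieves below 17.

17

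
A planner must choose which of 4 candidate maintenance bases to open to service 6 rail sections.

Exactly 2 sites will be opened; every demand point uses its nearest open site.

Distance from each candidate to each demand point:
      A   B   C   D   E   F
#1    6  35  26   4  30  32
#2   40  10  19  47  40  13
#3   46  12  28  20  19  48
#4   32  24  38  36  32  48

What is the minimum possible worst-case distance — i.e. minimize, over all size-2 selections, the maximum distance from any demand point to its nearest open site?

Open {#1, #2}.
  Farthest demand point is E at distance 30 (to #1); all others are ≤ 30.
With {#1, #3} the worst case is 32.
With {#1, #4} the worst case is 32.
No size-2 selection achieves below 30.

30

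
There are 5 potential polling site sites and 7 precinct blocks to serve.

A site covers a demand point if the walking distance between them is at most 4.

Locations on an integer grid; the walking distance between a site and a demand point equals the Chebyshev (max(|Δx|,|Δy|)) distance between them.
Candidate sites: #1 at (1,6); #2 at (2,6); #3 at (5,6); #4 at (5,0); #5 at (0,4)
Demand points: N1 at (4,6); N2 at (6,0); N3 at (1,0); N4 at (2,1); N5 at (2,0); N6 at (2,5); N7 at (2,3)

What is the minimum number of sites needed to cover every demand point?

Coverage sets (demand points within 4 of each site):
  #1: {N1, N6, N7}
  #2: {N1, N6, N7}
  #3: {N1, N6, N7}
  #4: {N2, N3, N4, N5, N7}
  #5: {N1, N3, N4, N5, N6, N7}
No single site covers all 7 demand points.
But {#1, #4} covers everything, so the minimum is 2.

2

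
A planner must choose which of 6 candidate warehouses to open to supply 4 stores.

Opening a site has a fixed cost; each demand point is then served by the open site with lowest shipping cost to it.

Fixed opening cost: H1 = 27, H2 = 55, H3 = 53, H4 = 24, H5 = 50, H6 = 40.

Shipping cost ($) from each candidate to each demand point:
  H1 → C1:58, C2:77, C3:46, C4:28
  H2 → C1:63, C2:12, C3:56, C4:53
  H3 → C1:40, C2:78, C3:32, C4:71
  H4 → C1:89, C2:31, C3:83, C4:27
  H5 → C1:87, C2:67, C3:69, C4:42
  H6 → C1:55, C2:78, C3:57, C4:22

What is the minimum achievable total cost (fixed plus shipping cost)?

207

Open {H3, H4}: assign each demand point to its cheapest open site.
  C1→H3 40, C2→H4 31, C3→H3 32, C4→H4 27
  shipping cost 130, fixed 77 → total 207.
Compare {H1, H4}: shipping cost 162 + fixed 51 = 213.
Compare {H1, H2}: shipping cost 144 + fixed 82 = 226.
Compare {H4, H6}: shipping cost 165 + fixed 64 = 229.
All other subsets cost ≥ 213. Minimum total cost: 207.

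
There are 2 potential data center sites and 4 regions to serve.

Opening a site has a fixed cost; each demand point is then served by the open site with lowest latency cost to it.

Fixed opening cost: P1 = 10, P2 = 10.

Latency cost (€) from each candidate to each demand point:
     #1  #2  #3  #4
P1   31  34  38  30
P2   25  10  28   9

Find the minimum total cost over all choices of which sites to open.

82

Open {P2}: assign each demand point to its cheapest open site.
  #1→P2 25, #2→P2 10, #3→P2 28, #4→P2 9
  latency cost 72, fixed 10 → total 82.
Compare {P1, P2}: latency cost 72 + fixed 20 = 92.
Compare {P1}: latency cost 133 + fixed 10 = 143.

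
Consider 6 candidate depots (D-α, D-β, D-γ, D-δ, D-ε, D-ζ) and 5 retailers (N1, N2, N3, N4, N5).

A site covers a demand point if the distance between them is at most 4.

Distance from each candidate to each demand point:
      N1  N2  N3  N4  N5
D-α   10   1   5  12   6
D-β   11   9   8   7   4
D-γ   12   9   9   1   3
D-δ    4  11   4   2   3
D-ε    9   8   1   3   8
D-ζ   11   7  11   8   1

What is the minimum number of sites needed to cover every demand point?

2

Coverage sets (demand points within 4 of each site):
  D-α: {N2}
  D-β: {N5}
  D-γ: {N4, N5}
  D-δ: {N1, N3, N4, N5}
  D-ε: {N3, N4}
  D-ζ: {N5}
No single site covers all 5 demand points.
But {D-α, D-δ} covers everything, so the minimum is 2.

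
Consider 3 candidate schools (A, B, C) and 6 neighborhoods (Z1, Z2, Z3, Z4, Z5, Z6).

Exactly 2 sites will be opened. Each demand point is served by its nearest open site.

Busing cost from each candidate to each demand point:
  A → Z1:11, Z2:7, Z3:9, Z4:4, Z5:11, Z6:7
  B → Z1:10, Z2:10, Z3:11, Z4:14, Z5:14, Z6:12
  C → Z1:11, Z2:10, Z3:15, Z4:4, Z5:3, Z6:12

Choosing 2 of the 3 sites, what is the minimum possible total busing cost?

Open {A, C}.
  Z1→A 11, Z2→A 7, Z3→A 9, Z4→A 4, Z5→C 3, Z6→A 7  ⇒ total 41.
Compare {A, B}: total 48.
Compare {B, C}: total 50.

41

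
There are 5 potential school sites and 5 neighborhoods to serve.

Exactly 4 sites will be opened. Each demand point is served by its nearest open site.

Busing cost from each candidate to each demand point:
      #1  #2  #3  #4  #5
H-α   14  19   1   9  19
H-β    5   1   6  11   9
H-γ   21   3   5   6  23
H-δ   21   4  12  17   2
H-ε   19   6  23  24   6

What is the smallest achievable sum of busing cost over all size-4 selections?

Open {H-α, H-β, H-γ, H-δ}.
  #1→H-β 5, #2→H-β 1, #3→H-α 1, #4→H-γ 6, #5→H-δ 2  ⇒ total 15.
Compare {H-α, H-β, H-δ, H-ε}: total 18.
Compare {H-α, H-β, H-γ, H-ε}: total 19.
No size-4 selection does better; minimum is 15.

15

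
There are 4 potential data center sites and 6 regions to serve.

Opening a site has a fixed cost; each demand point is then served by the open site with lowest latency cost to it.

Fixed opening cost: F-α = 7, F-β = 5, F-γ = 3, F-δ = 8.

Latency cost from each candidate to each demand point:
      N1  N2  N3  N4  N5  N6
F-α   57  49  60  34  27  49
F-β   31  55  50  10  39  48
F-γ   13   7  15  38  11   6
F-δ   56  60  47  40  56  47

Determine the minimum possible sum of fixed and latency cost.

Open {F-β, F-γ}: assign each demand point to its cheapest open site.
  N1→F-γ 13, N2→F-γ 7, N3→F-γ 15, N4→F-β 10, N5→F-γ 11, N6→F-γ 6
  latency cost 62, fixed 8 → total 70.
Compare {F-α, F-β, F-γ}: latency cost 62 + fixed 15 = 77.
Compare {F-β, F-γ, F-δ}: latency cost 62 + fixed 16 = 78.
Compare {F-α, F-β, F-γ, F-δ}: latency cost 62 + fixed 23 = 85.
All other subsets cost ≥ 77. Minimum total cost: 70.

70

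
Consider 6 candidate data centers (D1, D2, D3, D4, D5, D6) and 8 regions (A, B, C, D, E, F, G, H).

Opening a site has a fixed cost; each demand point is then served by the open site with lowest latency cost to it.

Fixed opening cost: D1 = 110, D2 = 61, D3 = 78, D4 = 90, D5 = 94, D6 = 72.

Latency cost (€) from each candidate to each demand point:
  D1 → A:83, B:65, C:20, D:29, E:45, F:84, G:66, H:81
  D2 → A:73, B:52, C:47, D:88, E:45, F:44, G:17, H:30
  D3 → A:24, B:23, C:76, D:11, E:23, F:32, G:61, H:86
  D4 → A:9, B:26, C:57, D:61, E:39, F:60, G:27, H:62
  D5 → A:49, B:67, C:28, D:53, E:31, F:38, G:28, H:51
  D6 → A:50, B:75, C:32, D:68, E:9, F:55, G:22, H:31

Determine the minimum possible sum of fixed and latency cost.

Open {D3, D6}: assign each demand point to its cheapest open site.
  A→D3 24, B→D3 23, C→D6 32, D→D3 11, E→D6 9, F→D3 32, G→D6 22, H→D6 31
  latency cost 184, fixed 150 → total 334.
Compare {D2, D3}: latency cost 207 + fixed 139 = 346.
Compare {D2, D3, D6}: latency cost 178 + fixed 211 = 389.
Compare {D3, D5}: latency cost 220 + fixed 172 = 392.
All other subsets cost ≥ 346. Minimum total cost: 334.

334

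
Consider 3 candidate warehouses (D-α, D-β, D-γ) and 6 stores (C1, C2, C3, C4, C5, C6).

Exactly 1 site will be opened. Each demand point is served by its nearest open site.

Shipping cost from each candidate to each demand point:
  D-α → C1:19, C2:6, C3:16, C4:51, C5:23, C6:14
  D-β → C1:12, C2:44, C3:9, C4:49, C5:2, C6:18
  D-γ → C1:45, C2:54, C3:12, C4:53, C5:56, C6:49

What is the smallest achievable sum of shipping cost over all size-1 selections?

Open {D-α}.
  C1→D-α 19, C2→D-α 6, C3→D-α 16, C4→D-α 51, C5→D-α 23, C6→D-α 14  ⇒ total 129.
Compare {D-β}: total 134.
Compare {D-γ}: total 269.

129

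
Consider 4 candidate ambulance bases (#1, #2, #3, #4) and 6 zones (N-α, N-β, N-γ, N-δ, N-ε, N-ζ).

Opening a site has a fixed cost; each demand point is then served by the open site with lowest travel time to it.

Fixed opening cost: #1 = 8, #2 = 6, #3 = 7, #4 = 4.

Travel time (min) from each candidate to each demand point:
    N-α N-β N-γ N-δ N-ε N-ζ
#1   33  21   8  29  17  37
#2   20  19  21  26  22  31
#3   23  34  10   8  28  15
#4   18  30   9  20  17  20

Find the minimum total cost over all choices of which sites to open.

Open {#2, #3, #4}: assign each demand point to its cheapest open site.
  N-α→#4 18, N-β→#2 19, N-γ→#4 9, N-δ→#3 8, N-ε→#4 17, N-ζ→#3 15
  travel time 86, fixed 17 → total 103.
Compare {#1, #3, #4}: travel time 87 + fixed 19 = 106.
Compare {#1, #3}: travel time 92 + fixed 15 = 107.
Compare {#2, #3}: travel time 94 + fixed 13 = 107.
All other subsets cost ≥ 106. Minimum total cost: 103.

103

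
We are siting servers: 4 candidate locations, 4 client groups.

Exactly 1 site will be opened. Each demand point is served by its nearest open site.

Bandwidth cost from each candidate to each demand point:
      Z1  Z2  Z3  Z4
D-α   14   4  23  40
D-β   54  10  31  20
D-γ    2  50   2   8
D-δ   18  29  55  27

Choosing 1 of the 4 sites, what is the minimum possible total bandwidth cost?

Open {D-γ}.
  Z1→D-γ 2, Z2→D-γ 50, Z3→D-γ 2, Z4→D-γ 8  ⇒ total 62.
Compare {D-α}: total 81.
Compare {D-β}: total 115.
No size-1 selection does better; minimum is 62.

62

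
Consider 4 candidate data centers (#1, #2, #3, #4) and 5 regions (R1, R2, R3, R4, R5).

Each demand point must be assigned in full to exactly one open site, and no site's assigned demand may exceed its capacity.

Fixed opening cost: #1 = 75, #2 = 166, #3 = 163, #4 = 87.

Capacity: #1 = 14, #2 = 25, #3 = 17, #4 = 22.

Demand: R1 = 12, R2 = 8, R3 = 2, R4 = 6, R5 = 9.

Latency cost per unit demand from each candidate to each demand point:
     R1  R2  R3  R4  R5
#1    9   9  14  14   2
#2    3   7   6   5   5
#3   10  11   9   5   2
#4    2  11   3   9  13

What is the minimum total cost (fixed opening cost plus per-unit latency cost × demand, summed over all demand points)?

Open {#2, #4}; cheapest assignment that respects the capacities:
  #2 (cap 25, load 23): R2, R4, R5 — cost 8×7 + 6×5 + 9×5 = 131
  #4 (cap 22, load 14): R1, R3 — cost 12×2 + 2×3 = 30
  Shipping 161, fixed 253 → total 414.
  Any other capacity-feasible assignment to {#2, #4} ships for at least 161.
Compare {#3, #4}: its best feasible assignment gives total 416.
Compare {#1, #2, #4}: its best feasible assignment gives total 462.
Every other set of open sites that can feasibly serve all demand totals ≥ 416 even under its best assignment. Minimum: 414.

414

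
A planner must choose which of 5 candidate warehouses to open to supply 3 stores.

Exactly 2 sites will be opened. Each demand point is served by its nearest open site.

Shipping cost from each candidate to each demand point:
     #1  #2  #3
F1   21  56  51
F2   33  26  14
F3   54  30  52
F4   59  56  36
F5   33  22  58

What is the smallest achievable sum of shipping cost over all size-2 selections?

61

Open {F1, F2}.
  #1→F1 21, #2→F2 26, #3→F2 14  ⇒ total 61.
Compare {F2, F5}: total 69.
Compare {F2, F3}: total 73.
No size-2 selection does better; minimum is 61.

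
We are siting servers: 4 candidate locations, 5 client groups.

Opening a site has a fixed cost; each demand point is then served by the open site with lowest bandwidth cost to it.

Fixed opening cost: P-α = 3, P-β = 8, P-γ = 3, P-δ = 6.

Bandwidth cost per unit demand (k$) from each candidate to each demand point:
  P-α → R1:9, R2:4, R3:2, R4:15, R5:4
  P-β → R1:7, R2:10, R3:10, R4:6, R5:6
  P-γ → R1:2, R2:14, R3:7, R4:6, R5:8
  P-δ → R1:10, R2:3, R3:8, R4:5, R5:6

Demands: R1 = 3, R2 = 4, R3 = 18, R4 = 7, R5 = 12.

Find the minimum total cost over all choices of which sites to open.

Open {P-α, P-γ, P-δ}: assign each demand point to its cheapest open site.
  R1→P-γ 3×2=6, R2→P-δ 4×3=12, R3→P-α 18×2=36, R4→P-δ 7×5=35, R5→P-α 12×4=48
  bandwidth cost 137, fixed 12 → total 149.
Compare {P-α, P-γ}: bandwidth cost 148 + fixed 6 = 154.
Compare {P-α, P-β, P-γ, P-δ}: bandwidth cost 137 + fixed 20 = 157.
Compare {P-α, P-β, P-γ}: bandwidth cost 148 + fixed 14 = 162.
All other subsets cost ≥ 154. Minimum total cost: 149.

149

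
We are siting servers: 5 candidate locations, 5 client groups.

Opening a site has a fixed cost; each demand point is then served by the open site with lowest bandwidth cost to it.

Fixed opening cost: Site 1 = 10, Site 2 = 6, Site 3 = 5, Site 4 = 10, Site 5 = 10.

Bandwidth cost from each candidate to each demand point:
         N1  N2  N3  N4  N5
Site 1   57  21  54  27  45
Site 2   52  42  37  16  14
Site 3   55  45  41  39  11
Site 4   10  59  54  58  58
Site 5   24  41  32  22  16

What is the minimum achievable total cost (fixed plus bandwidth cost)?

Open {Site 1, Site 2, Site 4}: assign each demand point to its cheapest open site.
  N1→Site 4 10, N2→Site 1 21, N3→Site 2 37, N4→Site 2 16, N5→Site 2 14
  bandwidth cost 98, fixed 26 → total 124.
Compare {Site 1, Site 2, Site 3, Site 4}: bandwidth cost 95 + fixed 31 = 126.
Compare {Site 1, Site 2, Site 4, Site 5}: bandwidth cost 93 + fixed 36 = 129.
Compare {Site 1, Site 4, Site 5}: bandwidth cost 101 + fixed 30 = 131.
All other subsets cost ≥ 126. Minimum total cost: 124.

124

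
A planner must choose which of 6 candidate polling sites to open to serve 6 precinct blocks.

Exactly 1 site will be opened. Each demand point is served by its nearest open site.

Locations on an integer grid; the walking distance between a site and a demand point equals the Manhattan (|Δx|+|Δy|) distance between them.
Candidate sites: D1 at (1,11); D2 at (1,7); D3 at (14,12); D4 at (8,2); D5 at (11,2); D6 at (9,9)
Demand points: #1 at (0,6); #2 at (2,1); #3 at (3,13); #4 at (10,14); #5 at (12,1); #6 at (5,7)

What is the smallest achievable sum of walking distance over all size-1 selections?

54

Open {D2}.
  #1→D2 2, #2→D2 7, #3→D2 8, #4→D2 16, #5→D2 17, #6→D2 4  ⇒ total 54.
Compare {D6}: total 60.
Compare {D1}: total 62.
No size-1 selection does better; minimum is 54.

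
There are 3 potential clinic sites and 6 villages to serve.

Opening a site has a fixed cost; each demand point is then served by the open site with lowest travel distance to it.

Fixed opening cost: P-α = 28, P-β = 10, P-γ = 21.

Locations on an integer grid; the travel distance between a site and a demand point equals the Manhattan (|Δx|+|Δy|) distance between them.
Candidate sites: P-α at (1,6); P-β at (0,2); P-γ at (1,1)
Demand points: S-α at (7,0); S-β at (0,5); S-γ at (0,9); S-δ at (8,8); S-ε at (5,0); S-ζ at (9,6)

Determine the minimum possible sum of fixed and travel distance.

Open {P-β}: assign each demand point to its cheapest open site.
  S-α→P-β 9, S-β→P-β 3, S-γ→P-β 7, S-δ→P-β 14, S-ε→P-β 7, S-ζ→P-β 13
  travel distance 53, fixed 10 → total 63.
Compare {P-α}: travel distance 45 + fixed 28 = 73.
Compare {P-γ}: travel distance 53 + fixed 21 = 74.
Compare {P-α, P-β}: travel distance 39 + fixed 38 = 77.
All other subsets cost ≥ 73. Minimum total cost: 63.

63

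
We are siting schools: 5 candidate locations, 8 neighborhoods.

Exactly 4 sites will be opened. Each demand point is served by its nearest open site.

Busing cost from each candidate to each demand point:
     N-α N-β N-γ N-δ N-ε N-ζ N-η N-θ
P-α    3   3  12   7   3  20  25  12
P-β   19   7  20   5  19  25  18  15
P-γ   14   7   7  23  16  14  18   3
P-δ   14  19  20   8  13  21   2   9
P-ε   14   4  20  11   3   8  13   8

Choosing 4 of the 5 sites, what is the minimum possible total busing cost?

36

Open {P-α, P-γ, P-δ, P-ε}.
  N-α→P-α 3, N-β→P-α 3, N-γ→P-γ 7, N-δ→P-α 7, N-ε→P-α 3, N-ζ→P-ε 8, N-η→P-δ 2, N-θ→P-γ 3  ⇒ total 36.
Compare {P-α, P-β, P-γ, P-δ}: total 40.
Compare {P-α, P-β, P-δ, P-ε}: total 44.
No size-4 selection does better; minimum is 36.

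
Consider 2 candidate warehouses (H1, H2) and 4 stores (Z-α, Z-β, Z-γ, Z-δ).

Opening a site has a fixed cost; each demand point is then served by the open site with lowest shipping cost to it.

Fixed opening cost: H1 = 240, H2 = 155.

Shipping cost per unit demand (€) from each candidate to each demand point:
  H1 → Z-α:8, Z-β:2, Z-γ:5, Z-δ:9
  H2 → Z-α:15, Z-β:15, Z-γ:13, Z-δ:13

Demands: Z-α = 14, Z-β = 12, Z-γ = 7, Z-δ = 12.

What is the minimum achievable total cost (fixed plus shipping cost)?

Open {H1}: assign each demand point to its cheapest open site.
  Z-α→H1 14×8=112, Z-β→H1 12×2=24, Z-γ→H1 7×5=35, Z-δ→H1 12×9=108
  shipping cost 279, fixed 240 → total 519.
Compare {H1, H2}: shipping cost 279 + fixed 395 = 674.
Compare {H2}: shipping cost 637 + fixed 155 = 792.

519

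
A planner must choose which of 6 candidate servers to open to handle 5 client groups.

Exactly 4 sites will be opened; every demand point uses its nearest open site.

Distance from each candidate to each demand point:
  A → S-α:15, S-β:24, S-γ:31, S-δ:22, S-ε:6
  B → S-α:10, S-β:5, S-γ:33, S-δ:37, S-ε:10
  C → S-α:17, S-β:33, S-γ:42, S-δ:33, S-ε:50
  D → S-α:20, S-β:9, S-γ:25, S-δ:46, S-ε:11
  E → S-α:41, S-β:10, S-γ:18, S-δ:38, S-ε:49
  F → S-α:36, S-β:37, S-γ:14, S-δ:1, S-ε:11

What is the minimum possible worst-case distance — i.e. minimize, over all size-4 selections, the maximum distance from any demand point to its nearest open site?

Open {A, B, C, F}.
  Farthest demand point is S-γ at distance 14 (to F); all others are ≤ 14.
With {A, B, D, F} the worst case is 14.
With {A, B, E, F} the worst case is 14.
No size-4 selection achieves below 14.

14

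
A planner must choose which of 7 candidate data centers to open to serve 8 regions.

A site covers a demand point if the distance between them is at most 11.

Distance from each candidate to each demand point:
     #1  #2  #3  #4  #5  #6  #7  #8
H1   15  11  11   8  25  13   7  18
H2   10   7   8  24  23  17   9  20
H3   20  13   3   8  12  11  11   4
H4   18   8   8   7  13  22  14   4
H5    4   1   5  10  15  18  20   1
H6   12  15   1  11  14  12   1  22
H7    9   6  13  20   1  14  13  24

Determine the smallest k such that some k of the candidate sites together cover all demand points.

Coverage sets (demand points within 11 of each site):
  H1: {#2, #3, #4, #7}
  H2: {#1, #2, #3, #7}
  H3: {#3, #4, #6, #7, #8}
  H4: {#2, #3, #4, #8}
  H5: {#1, #2, #3, #4, #8}
  H6: {#3, #4, #7}
  H7: {#1, #2, #5}
No single site covers all 8 demand points.
But {H3, H7} covers everything, so the minimum is 2.

2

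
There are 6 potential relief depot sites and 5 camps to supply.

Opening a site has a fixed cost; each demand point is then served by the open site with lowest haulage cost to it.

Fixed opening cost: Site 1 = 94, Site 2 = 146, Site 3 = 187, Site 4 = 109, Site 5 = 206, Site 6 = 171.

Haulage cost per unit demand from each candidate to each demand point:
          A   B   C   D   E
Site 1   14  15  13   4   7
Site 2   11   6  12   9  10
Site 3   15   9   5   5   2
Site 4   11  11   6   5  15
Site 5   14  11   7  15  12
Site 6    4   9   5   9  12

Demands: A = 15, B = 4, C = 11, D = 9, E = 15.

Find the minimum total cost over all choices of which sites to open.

557

Open {Site 1, Site 6}: assign each demand point to its cheapest open site.
  A→Site 6 15×4=60, B→Site 6 4×9=36, C→Site 6 11×5=55, D→Site 1 9×4=36, E→Site 1 15×7=105
  haulage cost 292, fixed 265 → total 557.
Compare {Site 3}: haulage cost 391 + fixed 187 = 578.
Compare {Site 6}: haulage cost 412 + fixed 171 = 583.
Compare {Site 3, Site 6}: haulage cost 226 + fixed 358 = 584.
All other subsets cost ≥ 578. Minimum total cost: 557.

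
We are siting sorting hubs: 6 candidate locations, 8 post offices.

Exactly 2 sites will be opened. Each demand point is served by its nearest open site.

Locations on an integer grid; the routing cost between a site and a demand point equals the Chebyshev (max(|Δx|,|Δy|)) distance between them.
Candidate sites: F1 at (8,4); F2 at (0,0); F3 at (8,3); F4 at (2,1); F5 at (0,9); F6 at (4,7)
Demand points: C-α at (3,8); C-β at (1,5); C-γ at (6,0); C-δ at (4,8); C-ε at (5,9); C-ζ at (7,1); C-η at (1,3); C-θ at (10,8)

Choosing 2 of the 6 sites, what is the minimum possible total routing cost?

Open {F3, F6}.
  C-α→F6 1, C-β→F6 3, C-γ→F3 3, C-δ→F6 1, C-ε→F6 2, C-ζ→F3 2, C-η→F6 4, C-θ→F3 5  ⇒ total 21.
Compare {F1, F6}: total 22.
Compare {F4, F6}: total 24.
No size-2 selection does better; minimum is 21.

21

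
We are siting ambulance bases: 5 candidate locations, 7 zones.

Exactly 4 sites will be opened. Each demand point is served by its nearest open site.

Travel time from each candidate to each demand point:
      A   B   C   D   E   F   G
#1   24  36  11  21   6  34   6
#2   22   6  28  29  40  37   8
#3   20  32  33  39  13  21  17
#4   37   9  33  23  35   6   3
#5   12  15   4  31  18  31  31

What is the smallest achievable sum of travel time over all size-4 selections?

Open {#1, #2, #4, #5}.
  A→#5 12, B→#2 6, C→#5 4, D→#1 21, E→#1 6, F→#4 6, G→#4 3  ⇒ total 58.
Compare {#1, #3, #4, #5}: total 61.
Compare {#2, #3, #4, #5}: total 67.
No size-4 selection does better; minimum is 58.

58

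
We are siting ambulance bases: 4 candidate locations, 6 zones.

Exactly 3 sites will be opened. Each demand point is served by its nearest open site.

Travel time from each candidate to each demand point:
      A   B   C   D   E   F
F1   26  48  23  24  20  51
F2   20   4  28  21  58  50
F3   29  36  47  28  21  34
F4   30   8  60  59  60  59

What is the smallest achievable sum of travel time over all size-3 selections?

Open {F1, F2, F3}.
  A→F2 20, B→F2 4, C→F1 23, D→F2 21, E→F1 20, F→F3 34  ⇒ total 122.
Compare {F2, F3, F4}: total 128.
Compare {F1, F3, F4}: total 135.
No size-3 selection does better; minimum is 122.

122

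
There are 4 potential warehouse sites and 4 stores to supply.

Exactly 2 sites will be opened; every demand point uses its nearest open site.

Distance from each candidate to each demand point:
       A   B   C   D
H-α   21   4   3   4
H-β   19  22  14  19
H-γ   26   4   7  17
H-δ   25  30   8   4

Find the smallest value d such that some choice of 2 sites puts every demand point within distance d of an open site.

Open {H-α, H-β}.
  Farthest demand point is A at distance 19 (to H-β); all others are ≤ 19.
With {H-β, H-γ} the worst case is 19.
With {H-α, H-γ} the worst case is 21.
No size-2 selection achieves below 19.

19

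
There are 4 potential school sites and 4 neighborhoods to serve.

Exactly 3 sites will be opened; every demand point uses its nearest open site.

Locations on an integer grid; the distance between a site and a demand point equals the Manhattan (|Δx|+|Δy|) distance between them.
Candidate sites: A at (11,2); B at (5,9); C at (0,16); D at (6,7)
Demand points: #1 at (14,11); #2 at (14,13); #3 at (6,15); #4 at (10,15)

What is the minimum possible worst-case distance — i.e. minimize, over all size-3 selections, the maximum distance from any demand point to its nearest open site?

Open {A, B, C}.
  Farthest demand point is #2 at distance 13 (to B); all others are ≤ 13.
With {A, B, D} the worst case is 13.
With {B, C, D} the worst case is 13.
No size-3 selection achieves below 13.

13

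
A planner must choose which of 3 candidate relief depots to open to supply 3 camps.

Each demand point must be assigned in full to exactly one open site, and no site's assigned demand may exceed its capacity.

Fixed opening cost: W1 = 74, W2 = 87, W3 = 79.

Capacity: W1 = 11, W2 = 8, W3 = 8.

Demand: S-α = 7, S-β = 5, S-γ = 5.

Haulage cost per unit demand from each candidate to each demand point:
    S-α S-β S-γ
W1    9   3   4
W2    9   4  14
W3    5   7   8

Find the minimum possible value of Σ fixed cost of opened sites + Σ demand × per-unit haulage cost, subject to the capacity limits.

Open {W1, W3}; cheapest assignment that respects the capacities:
  W1 (cap 11, load 10): S-β, S-γ — cost 5×3 + 5×4 = 35
  W3 (cap 8, load 7): S-α — cost 7×5 = 35
  Shipping 70, fixed 153 → total 223.
  Any other capacity-feasible assignment to {W1, W3} ships for at least 70.
Compare {W1, W2}: its best feasible assignment gives total 259.
Compare {W1, W2, W3}: its best feasible assignment gives total 310.
Every other set of open sites that can feasibly serve all demand totals ≥ 259 even under its best assignment. Minimum: 223.

223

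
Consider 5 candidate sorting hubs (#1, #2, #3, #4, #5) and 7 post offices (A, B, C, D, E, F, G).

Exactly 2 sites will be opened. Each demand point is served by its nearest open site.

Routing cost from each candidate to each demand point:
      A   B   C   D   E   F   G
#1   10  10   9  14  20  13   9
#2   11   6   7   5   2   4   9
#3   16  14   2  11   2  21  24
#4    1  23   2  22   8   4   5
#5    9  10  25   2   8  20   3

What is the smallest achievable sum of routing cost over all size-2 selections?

25

Open {#2, #4}.
  A→#4 1, B→#2 6, C→#4 2, D→#2 5, E→#2 2, F→#2 4, G→#4 5  ⇒ total 25.
Compare {#4, #5}: total 30.
Compare {#2, #5}: total 33.
No size-2 selection does better; minimum is 25.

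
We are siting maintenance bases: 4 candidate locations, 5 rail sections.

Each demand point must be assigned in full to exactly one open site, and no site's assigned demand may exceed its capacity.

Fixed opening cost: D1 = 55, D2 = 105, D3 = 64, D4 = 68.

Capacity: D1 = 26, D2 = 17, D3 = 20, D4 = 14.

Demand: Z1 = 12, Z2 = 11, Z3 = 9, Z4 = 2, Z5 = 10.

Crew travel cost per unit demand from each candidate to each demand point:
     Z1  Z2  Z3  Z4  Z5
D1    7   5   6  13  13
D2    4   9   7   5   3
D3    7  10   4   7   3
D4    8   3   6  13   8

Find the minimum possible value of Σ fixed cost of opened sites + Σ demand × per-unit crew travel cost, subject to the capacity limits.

350

Open {D1, D3}; cheapest assignment that respects the capacities:
  D1 (cap 26, load 25): Z1, Z2, Z4 — cost 12×7 + 11×5 + 2×13 = 165
  D3 (cap 20, load 19): Z3, Z5 — cost 9×4 + 10×3 = 66
  Shipping 231, fixed 119 → total 350.
  Any other capacity-feasible assignment to {D1, D3} ships for at least 231.
Compare {D2, D3, D4}: its best feasible assignment gives total 394.
Compare {D1, D3, D4}: its best feasible assignment gives total 396.
Every other set of open sites that can feasibly serve all demand totals ≥ 394 even under its best assignment. Minimum: 350.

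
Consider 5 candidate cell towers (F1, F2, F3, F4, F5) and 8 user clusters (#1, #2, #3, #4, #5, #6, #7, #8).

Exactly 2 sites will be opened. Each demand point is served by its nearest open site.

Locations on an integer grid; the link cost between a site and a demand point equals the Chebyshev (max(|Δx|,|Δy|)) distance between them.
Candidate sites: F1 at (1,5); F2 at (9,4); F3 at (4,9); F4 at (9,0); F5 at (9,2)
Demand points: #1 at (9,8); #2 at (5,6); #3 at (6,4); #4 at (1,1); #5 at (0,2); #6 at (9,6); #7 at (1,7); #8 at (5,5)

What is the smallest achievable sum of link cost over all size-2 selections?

Open {F1, F2}.
  #1→F2 4, #2→F1 4, #3→F2 3, #4→F1 4, #5→F1 3, #6→F2 2, #7→F1 2, #8→F1 4  ⇒ total 26.
Compare {F1, F5}: total 30.
Compare {F1, F3}: total 31.
No size-2 selection does better; minimum is 26.

26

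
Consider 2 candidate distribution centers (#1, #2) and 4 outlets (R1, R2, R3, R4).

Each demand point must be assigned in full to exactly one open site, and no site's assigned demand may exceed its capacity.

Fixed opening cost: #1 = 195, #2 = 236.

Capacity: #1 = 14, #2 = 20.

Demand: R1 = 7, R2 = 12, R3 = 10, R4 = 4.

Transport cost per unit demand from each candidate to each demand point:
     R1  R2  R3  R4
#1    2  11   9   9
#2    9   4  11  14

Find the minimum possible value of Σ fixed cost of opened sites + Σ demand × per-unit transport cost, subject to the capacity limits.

668

Open {#1, #2}; cheapest assignment that respects the capacities:
  #1 (cap 14, load 14): R3, R4 — cost 10×9 + 4×9 = 126
  #2 (cap 20, load 19): R1, R2 — cost 7×9 + 12×4 = 111
  Shipping 237, fixed 431 → total 668.
  Any other capacity-feasible assignment to {#1, #2} ships for at least 237.
Total demand is 33 and no other set of sites has combined capacity ≥ 33, so {#1, #2} is the only feasible choice of open sites. Minimum: 668.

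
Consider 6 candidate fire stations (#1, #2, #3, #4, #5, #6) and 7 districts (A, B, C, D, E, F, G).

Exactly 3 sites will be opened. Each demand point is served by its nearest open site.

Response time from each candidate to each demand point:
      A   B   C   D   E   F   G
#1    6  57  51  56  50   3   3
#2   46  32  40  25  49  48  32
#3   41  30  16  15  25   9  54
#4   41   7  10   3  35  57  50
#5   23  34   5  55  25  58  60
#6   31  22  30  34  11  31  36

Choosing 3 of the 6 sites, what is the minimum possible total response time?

Open {#1, #4, #6}.
  A→#1 6, B→#4 7, C→#4 10, D→#4 3, E→#6 11, F→#1 3, G→#1 3  ⇒ total 43.
Compare {#1, #4, #5}: total 52.
Compare {#1, #3, #4}: total 57.
No size-3 selection does better; minimum is 43.

43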